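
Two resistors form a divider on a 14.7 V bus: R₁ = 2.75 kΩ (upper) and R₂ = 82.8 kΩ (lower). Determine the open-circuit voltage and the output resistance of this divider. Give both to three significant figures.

V_th = 14.2 V, R_th = 2.66 kΩ

V_th is the open-circuit tap voltage: 14.7 × 82.8/(2.75 + 82.8) = 14.2 V.
With the supply zeroed, R₁ and R₂ appear in parallel from the tap: R_th = R₁‖R₂ = (2.75 × 82.8)/85.55 = 2.66 kΩ.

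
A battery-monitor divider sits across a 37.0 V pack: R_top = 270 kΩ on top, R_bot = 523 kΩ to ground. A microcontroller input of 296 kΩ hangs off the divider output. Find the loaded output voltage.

The load sits in parallel with R_bot: R_bot‖R_L = (523 × 296) / (523 + 296) = 189.0 kΩ.
V_out = 37.0 × 189.0 / (270 + 189.0) = 37.0 × 189.0/459.0 = 15.2 V.

V_out ≈ 15.2 V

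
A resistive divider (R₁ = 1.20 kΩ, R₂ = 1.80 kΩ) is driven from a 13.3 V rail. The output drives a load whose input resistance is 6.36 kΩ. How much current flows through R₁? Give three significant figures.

R₂‖R_L = 1.403 kΩ, so the source sees R₁ + R₂‖R_L = 2.603 kΩ.
I = 13.3 V / 2.603 kΩ = 5.11 mA.

I ≈ 5.11 mA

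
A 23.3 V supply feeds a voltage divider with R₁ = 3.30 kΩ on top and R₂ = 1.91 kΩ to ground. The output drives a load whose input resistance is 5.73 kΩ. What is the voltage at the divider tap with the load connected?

The load sits in parallel with R₂: R₂‖R_L = (1.91 × 5.73) / (1.91 + 5.73) = 1.433 kΩ.
V_out = 23.3 × 1.433 / (3.30 + 1.433) = 23.3 × 1.433/4.732 = 7.05 V.
(Unloaded it would have been 8.54 V.)

V_out ≈ 7.05 V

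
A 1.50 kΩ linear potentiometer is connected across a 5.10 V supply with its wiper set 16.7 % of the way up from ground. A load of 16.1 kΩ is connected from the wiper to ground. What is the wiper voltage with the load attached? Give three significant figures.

V ≈ 0.841 V

The wiper splits the pot into (1−α)R = 1250 Ω above and αR = 250.5 Ω below.
Lower section ‖ load = 246.7 Ω.
V_wiper = 5.10 × 246.7/(1250 + 246.7) = 0.841 V.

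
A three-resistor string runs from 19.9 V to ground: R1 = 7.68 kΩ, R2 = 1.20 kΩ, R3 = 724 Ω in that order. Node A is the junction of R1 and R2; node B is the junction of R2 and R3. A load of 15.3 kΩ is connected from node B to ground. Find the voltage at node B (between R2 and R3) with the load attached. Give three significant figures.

V ≈ 1.44 V

At node B, R3 is in parallel with the load: R3‖R_L = 691.3 Ω.
Below node A the resistance is R2 + (R3‖R_L) = 1891 Ω, so V_A = 19.9 × 1891/9571 = 3.932 V.
Then V_B = V_A × (R3‖R_L)/(R2 + R3‖R_L) = 3.932 × 691.3/1891 = 1.44 V.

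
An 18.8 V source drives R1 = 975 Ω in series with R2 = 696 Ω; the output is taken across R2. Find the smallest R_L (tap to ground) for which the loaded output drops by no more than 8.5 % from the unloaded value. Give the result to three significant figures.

R_L(min) ≈ 4.37 kΩ

Output resistance R_th = R1‖R2 = (975 × 696)/1671 = 406.1 Ω.
The fractional drop is R_th/(R_th + R_L); requiring this ≤ 0.0850 gives R_L ≥ R_th(1/0.0850 − 1) = 406.1 × 10.76 = 4.37 kΩ.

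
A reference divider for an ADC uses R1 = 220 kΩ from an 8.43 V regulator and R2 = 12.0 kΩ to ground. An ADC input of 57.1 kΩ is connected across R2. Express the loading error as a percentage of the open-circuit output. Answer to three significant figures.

The divider's output (Thévenin) resistance is R1‖R2 = 11.38 kΩ.
Fractional drop under load = R_th/(R_th + R_L) = 11.38 / (11.38 + 57.1) = 0.1662.
So the output falls by 16.6 %.

16.6 %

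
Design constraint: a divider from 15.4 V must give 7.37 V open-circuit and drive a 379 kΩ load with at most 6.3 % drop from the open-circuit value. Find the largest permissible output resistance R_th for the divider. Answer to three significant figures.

Loading drop = R_th/(R_th + R_L) ≤ 0.0630, so R_th ≤ R_L · ε/(1−ε) = 379 kΩ × 0.0630/0.9370 = 25.5 kΩ.

R_th ≤ 25.5 kΩ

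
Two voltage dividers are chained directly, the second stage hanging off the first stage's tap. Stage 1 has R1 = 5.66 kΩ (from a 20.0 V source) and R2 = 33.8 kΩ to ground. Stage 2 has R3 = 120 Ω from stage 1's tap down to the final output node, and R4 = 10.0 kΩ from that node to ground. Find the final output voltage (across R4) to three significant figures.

Stage 2 presents R3+R4 = 10120 Ω as a load on stage 1's tap.
Stage 1's lower leg becomes R2‖(R3+R4) = 7788 Ω, so V_mid = 20.0 × 7788/13450 = 11.58 V.
Stage 2 is itself unloaded: V_out = V_mid × R4/(R3+R4) = 11.58 × 10000/10120 = 11.4 V.

V_out ≈ 11.4 V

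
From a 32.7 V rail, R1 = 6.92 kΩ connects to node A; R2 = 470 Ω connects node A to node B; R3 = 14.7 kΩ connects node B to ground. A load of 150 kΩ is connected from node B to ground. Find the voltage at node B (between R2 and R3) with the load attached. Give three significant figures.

V ≈ 21.1 V

At node B, R3 is in parallel with the load: R3‖R_L = 13390 Ω.
Below node A the resistance is R2 + (R3‖R_L) = 13860 Ω, so V_A = 32.7 × 13860/20780 = 21.81 V.
Then V_B = V_A × (R3‖R_L)/(R2 + R3‖R_L) = 21.81 × 13390/13860 = 21.1 V.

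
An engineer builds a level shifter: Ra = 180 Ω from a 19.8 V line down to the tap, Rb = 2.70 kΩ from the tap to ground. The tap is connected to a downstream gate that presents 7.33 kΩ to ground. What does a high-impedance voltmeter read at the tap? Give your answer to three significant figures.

The load sits in parallel with Rb: Rb‖R_L = (2700 × 7330) / (2700 + 7330) = 1973 Ω.
V_out = 19.8 × 1973 / (180 + 1973) = 19.8 × 1973/2153 = 18.1 V.

V_out ≈ 18.1 V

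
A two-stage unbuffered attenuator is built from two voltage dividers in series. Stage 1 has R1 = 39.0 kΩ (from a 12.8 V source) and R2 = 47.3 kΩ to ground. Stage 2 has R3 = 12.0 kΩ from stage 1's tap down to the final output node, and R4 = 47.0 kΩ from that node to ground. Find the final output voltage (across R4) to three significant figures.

Stage 2 presents R3+R4 = 59.00 kΩ as a load on stage 1's tap.
Stage 1's lower leg becomes R2‖(R3+R4) = 26.25 kΩ, so V_mid = 12.8 × 26.25/65.25 = 5.150 V.
Stage 2 is itself unloaded: V_out = V_mid × R4/(R3+R4) = 5.150 × 47.0/59.00 = 4.10 V.

V_out ≈ 4.10 V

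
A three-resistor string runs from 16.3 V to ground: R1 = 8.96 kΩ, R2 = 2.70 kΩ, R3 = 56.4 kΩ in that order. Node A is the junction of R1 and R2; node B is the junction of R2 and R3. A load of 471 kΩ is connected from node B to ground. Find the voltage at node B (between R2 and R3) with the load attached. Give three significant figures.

V ≈ 13.2 V

At node B, R3 is in parallel with the load: R3‖R_L = 50.37 kΩ.
Below node A the resistance is R2 + (R3‖R_L) = 53.07 kΩ, so V_A = 16.3 × 53.07/62.03 = 13.95 V.
Then V_B = V_A × (R3‖R_L)/(R2 + R3‖R_L) = 13.95 × 50.37/53.07 = 13.2 V.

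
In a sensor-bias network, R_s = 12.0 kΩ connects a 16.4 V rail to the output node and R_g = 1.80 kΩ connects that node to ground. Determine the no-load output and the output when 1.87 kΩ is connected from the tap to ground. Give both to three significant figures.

Unloaded: 2.14 V; loaded: 1.16 V

Open-circuit: V = 16.4 × 1.80/(12.0 + 1.80) = 2.14 V.
With the load, R_g becomes R_g‖R_L = 0.9172 kΩ, so V = 16.4 × 0.9172/12.92 = 1.16 V.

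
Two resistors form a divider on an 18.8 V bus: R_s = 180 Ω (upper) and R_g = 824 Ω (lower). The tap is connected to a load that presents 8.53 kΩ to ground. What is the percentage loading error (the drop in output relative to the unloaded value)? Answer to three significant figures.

The divider's output (Thévenin) resistance is R_s‖R_g = 147.7 Ω.
Fractional drop under load = R_th/(R_th + R_L) = 147.7 / (147.7 + 8530) = 0.01702.
So the output falls by 1.70 %.

1.70 %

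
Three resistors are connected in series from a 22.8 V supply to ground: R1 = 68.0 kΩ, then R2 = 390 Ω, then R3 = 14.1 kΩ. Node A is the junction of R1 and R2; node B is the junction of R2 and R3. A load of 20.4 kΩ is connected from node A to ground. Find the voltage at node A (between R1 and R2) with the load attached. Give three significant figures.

V ≈ 2.53 V

Below node A the series string R2+R3 = 14490 Ω sits in parallel with the 20400 Ω load: 8472 Ω.
V_A = 22.8 × 8472/(68000 + 8472) = 2.53 V.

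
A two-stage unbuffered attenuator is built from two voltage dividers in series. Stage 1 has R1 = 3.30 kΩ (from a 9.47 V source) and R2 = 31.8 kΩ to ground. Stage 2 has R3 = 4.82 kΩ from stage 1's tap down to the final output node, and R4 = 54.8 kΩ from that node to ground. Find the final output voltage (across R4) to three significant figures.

V_out ≈ 7.51 V

Stage 2 presents R3+R4 = 59.62 kΩ as a load on stage 1's tap.
Stage 1's lower leg becomes R2‖(R3+R4) = 20.74 kΩ, so V_mid = 9.47 × 20.74/24.04 = 8.170 V.
Stage 2 is itself unloaded: V_out = V_mid × R4/(R3+R4) = 8.170 × 54.8/59.62 = 7.51 V.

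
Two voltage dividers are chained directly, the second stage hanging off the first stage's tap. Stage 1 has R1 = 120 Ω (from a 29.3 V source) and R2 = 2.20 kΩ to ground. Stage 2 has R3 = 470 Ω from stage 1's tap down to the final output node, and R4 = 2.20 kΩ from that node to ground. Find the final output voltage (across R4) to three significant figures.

Stage 2 presents R3+R4 = 2670 Ω as a load on stage 1's tap.
Stage 1's lower leg becomes R2‖(R3+R4) = 1206 Ω, so V_mid = 29.3 × 1206/1326 = 26.65 V.
Stage 2 is itself unloaded: V_out = V_mid × R4/(R3+R4) = 26.65 × 2200/2670 = 22.0 V.

V_out ≈ 22.0 V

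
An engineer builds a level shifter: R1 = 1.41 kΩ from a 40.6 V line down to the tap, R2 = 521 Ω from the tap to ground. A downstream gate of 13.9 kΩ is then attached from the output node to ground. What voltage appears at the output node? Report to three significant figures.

V_out ≈ 10.7 V

The load sits in parallel with R2: R2‖R_L = (521 × 13900) / (521 + 13900) = 502.2 Ω.
V_out = 40.6 × 502.2 / (1410 + 502.2) = 40.6 × 502.2/1912 = 10.7 V.
(Unloaded it would have been 11.0 V.)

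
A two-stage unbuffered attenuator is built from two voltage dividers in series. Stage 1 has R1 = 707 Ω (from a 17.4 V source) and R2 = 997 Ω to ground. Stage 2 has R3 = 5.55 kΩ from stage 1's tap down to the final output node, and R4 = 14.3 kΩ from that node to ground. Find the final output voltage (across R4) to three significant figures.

Stage 2 presents R3+R4 = 19850 Ω as a load on stage 1's tap.
Stage 1's lower leg becomes R2‖(R3+R4) = 949.3 Ω, so V_mid = 17.4 × 949.3/1656 = 9.973 V.
Stage 2 is itself unloaded: V_out = V_mid × R4/(R3+R4) = 9.973 × 14300/19850 = 7.18 V.

V_out ≈ 7.18 V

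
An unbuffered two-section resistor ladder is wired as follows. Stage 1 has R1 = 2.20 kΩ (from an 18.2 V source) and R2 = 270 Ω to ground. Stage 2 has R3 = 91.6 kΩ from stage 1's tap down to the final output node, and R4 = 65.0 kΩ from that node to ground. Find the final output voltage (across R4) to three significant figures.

Stage 2 presents R3+R4 = 156600 Ω as a load on stage 1's tap.
Stage 1's lower leg becomes R2‖(R3+R4) = 269.5 Ω, so V_mid = 18.2 × 269.5/2470 = 1.986 V.
Stage 2 is itself unloaded: V_out = V_mid × R4/(R3+R4) = 1.986 × 65000/156600 = 0.825 V.

V_out ≈ 0.825 V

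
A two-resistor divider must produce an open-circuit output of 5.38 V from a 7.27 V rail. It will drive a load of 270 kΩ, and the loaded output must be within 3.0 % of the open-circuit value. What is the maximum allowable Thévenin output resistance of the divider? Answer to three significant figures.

Loading drop = R_th/(R_th + R_L) ≤ 0.0300, so R_th ≤ R_L · ε/(1−ε) = 270 kΩ × 0.0300/0.9700 = 8.35 kΩ.
(Any R1, R2 with R2/(R1+R2) = 0.740 and R1‖R2 ≤ 8.35 kΩ will meet the spec.)

R_th ≤ 8.35 kΩ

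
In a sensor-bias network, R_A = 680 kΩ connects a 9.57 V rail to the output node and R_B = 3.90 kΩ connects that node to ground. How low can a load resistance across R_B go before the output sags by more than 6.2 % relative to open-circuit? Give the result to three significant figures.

Output resistance R_th = R_A‖R_B = (680 × 3.90)/683.9 = 3.878 kΩ.
The fractional drop is R_th/(R_th + R_L); requiring this ≤ 0.0620 gives R_L ≥ R_th(1/0.0620 − 1) = 3.878 × 15.13 = 58.7 kΩ.

R_L(min) ≈ 58.7 kΩ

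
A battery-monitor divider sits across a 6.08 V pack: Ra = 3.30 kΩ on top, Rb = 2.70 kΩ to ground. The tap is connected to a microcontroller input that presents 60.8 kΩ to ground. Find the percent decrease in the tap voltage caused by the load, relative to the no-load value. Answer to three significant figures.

2.38 %

The divider's output (Thévenin) resistance is Ra‖Rb = 1.485 kΩ.
Fractional drop under load = R_th/(R_th + R_L) = 1.485 / (1.485 + 60.8) = 0.02384.
So the output falls by 2.38 %.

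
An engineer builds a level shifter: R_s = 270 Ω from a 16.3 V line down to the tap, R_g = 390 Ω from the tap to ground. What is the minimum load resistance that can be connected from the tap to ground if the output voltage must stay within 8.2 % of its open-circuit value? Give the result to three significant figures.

R_L(min) ≈ 1.79 kΩ

Output resistance R_th = R_s‖R_g = (270 × 390)/660.0 = 159.5 Ω.
The fractional drop is R_th/(R_th + R_L); requiring this ≤ 0.0820 gives R_L ≥ R_th(1/0.0820 − 1) = 159.5 × 11.20 = 1.79 kΩ.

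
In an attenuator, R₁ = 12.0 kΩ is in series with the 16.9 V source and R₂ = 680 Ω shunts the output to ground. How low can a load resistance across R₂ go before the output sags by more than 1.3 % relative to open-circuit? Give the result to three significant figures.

R_L(min) ≈ 48.9 kΩ

Output resistance R_th = R₁‖R₂ = (12000 × 680)/12680 = 643.5 Ω.
The fractional drop is R_th/(R_th + R_L); requiring this ≤ 0.0130 gives R_L ≥ R_th(1/0.0130 − 1) = 643.5 × 75.92 = 48.9 kΩ.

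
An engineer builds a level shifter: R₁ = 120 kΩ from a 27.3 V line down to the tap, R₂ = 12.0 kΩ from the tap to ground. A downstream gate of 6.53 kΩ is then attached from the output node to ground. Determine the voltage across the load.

The load sits in parallel with R₂: R₂‖R_L = (12.0 × 6.53) / (12.0 + 6.53) = 4.229 kΩ.
V_out = 27.3 × 4.229 / (120 + 4.229) = 27.3 × 4.229/124.2 = 0.929 V.

V_out ≈ 0.929 V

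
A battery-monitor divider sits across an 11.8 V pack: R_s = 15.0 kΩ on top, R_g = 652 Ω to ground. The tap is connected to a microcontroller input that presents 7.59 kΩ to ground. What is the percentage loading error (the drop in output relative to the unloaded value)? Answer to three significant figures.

7.61 %

The divider's output (Thévenin) resistance is R_s‖R_g = 624.8 Ω.
Fractional drop under load = R_th/(R_th + R_L) = 624.8 / (624.8 + 7590) = 0.07606.
So the output falls by 7.61 %.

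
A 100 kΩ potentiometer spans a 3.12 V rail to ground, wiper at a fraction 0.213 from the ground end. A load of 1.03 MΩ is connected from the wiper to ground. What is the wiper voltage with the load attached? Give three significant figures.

The wiper splits the pot into (1−α)R = 78.70 kΩ above and αR = 21.30 kΩ below.
Lower section ‖ load = 20.87 kΩ.
V_wiper = 3.12 × 20.87/(78.70 + 20.87) = 0.654 V.

V ≈ 0.654 V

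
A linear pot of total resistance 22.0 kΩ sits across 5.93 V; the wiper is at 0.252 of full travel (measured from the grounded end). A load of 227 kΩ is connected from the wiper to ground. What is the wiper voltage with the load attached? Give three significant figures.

V ≈ 1.47 V

The wiper splits the pot into (1−α)R = 16.46 kΩ above and αR = 5.544 kΩ below.
Lower section ‖ load = 5.412 kΩ.
V_wiper = 5.93 × 5.412/(16.46 + 5.412) = 1.47 V.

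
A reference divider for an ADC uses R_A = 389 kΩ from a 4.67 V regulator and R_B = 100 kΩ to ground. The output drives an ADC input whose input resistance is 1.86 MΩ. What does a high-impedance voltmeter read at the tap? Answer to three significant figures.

The load sits in parallel with R_B: R_B‖R_L = (100 × 1860) / (100 + 1860) = 94.90 kΩ.
V_out = 4.67 × 94.90 / (389 + 94.90) = 4.67 × 94.90/483.9 = 0.916 V.
(Unloaded it would have been 0.955 V.)

V_out ≈ 0.916 V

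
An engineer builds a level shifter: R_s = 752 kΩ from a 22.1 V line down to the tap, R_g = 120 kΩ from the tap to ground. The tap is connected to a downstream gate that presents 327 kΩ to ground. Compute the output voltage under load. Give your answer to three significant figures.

The load sits in parallel with R_g: R_g‖R_L = (120 × 327) / (120 + 327) = 87.79 kΩ.
V_out = 22.1 × 87.79 / (752 + 87.79) = 22.1 × 87.79/839.8 = 2.31 V.

V_out ≈ 2.31 V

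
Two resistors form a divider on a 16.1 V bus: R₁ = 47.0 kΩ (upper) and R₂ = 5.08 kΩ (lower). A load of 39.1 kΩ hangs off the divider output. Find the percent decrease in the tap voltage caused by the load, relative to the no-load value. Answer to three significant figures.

10.5 %

The divider's output (Thévenin) resistance is R₁‖R₂ = 4.584 kΩ.
Fractional drop under load = R_th/(R_th + R_L) = 4.584 / (4.584 + 39.1) = 0.1049.
So the output falls by 10.5 %.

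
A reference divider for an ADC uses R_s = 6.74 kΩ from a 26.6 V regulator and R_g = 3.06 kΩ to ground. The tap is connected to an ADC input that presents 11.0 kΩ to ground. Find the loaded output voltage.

The load sits in parallel with R_g: R_g‖R_L = (3.06 × 11.0) / (3.06 + 11.0) = 2.394 kΩ.
V_out = 26.6 × 2.394 / (6.74 + 2.394) = 26.6 × 2.394/9.134 = 6.97 V.

V_out ≈ 6.97 V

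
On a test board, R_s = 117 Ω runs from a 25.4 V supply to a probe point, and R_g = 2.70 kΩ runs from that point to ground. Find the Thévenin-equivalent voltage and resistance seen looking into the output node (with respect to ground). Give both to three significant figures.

V_th is the open-circuit tap voltage: 25.4 × 2700/(117 + 2700) = 24.3 V.
With the supply zeroed, R_s and R_g appear in parallel from the tap: R_th = R_s‖R_g = (117 × 2700)/2817 = 112 Ω.

V_th = 24.3 V, R_th = 112 Ω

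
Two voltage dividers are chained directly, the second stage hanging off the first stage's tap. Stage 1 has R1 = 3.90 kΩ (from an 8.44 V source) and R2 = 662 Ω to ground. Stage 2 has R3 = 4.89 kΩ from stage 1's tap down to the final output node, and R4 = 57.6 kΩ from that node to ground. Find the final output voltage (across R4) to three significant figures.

Stage 2 presents R3+R4 = 62490 Ω as a load on stage 1's tap.
Stage 1's lower leg becomes R2‖(R3+R4) = 655.1 Ω, so V_mid = 8.44 × 655.1/4555 = 1.214 V.
Stage 2 is itself unloaded: V_out = V_mid × R4/(R3+R4) = 1.214 × 57600/62490 = 1.12 V.

V_out ≈ 1.12 V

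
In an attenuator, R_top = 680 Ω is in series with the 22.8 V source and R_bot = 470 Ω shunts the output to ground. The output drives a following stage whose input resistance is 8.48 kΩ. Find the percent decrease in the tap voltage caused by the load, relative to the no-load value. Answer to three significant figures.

The divider's output (Thévenin) resistance is R_top‖R_bot = 277.9 Ω.
Fractional drop under load = R_th/(R_th + R_L) = 277.9 / (277.9 + 8480) = 0.03173.
So the output falls by 3.17 %.

3.17 %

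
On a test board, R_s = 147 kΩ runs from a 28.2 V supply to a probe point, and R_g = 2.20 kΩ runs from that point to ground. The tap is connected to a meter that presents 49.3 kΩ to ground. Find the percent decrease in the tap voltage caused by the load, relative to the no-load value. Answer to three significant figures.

4.21 %

The divider's output (Thévenin) resistance is R_s‖R_g = 2.168 kΩ.
Fractional drop under load = R_th/(R_th + R_L) = 2.168 / (2.168 + 49.3) = 0.04212.
So the output falls by 4.21 %.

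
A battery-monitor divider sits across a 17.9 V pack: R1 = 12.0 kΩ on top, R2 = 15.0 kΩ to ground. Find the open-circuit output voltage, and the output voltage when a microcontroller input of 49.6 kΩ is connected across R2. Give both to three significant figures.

Unloaded: 9.94 V; loaded: 8.77 V

Open-circuit: V = 17.9 × 15.0/(12.0 + 15.0) = 9.94 V.
With the load, R2 becomes R2‖R_L = 11.52 kΩ, so V = 17.9 × 11.52/23.52 = 8.77 V.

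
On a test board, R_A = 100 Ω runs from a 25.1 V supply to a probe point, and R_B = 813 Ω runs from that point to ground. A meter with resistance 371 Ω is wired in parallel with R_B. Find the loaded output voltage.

V_out ≈ 18.0 V

The load sits in parallel with R_B: R_B‖R_L = (813 × 371) / (813 + 371) = 254.7 Ω.
V_out = 25.1 × 254.7 / (100 + 254.7) = 25.1 × 254.7/354.7 = 18.0 V.
(Unloaded it would have been 22.4 V.)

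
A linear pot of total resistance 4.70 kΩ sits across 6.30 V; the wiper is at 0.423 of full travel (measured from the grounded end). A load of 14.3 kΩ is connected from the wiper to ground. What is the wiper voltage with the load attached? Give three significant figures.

The wiper splits the pot into (1−α)R = 2.712 kΩ above and αR = 1.988 kΩ below.
Lower section ‖ load = 1.745 kΩ.
V_wiper = 6.30 × 1.745/(2.712 + 1.745) = 2.47 V.

V ≈ 2.47 V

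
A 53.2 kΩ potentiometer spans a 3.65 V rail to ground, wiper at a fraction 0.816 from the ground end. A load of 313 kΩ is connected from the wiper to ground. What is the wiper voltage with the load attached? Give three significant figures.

V ≈ 2.90 V

The wiper splits the pot into (1−α)R = 9.789 kΩ above and αR = 43.41 kΩ below.
Lower section ‖ load = 38.12 kΩ.
V_wiper = 3.65 × 38.12/(9.789 + 38.12) = 2.90 V.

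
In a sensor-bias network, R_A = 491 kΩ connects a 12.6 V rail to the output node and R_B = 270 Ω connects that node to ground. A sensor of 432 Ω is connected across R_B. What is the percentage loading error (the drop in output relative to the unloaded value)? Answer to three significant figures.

The divider's output (Thévenin) resistance is R_A‖R_B = 269.9 Ω.
Fractional drop under load = R_th/(R_th + R_L) = 269.9 / (269.9 + 432) = 0.3845.
So the output falls by 38.4 %.

38.4 %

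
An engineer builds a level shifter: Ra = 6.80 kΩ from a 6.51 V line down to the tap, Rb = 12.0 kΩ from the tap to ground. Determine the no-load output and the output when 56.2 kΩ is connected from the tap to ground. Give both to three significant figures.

Open-circuit: V = 6.51 × 12.0/(6.80 + 12.0) = 4.16 V.
With the load, Rb becomes Rb‖R_L = 9.889 kΩ, so V = 6.51 × 9.889/16.69 = 3.86 V.

Unloaded: 4.16 V; loaded: 3.86 V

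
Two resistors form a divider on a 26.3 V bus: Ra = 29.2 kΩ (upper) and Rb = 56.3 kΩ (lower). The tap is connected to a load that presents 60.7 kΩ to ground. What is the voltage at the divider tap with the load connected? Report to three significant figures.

The load sits in parallel with Rb: Rb‖R_L = (56.3 × 60.7) / (56.3 + 60.7) = 29.21 kΩ.
V_out = 26.3 × 29.21 / (29.2 + 29.21) = 26.3 × 29.21/58.41 = 13.2 V.

V_out ≈ 13.2 V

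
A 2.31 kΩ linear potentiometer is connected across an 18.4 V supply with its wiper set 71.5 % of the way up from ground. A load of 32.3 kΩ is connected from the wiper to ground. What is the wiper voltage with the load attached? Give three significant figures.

V ≈ 13.0 V

The wiper splits the pot into (1−α)R = 658.4 Ω above and αR = 1652 Ω below.
Lower section ‖ load = 1571 Ω.
V_wiper = 18.4 × 1571/(658.4 + 1571) = 13.0 V.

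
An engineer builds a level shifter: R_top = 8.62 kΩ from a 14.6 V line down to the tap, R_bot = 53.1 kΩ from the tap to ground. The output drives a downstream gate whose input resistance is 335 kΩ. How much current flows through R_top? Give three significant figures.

I ≈ 0.268 mA

R_bot‖R_L = 45.83 kΩ, so the source sees R_top + R_bot‖R_L = 54.45 kΩ.
I = 14.6 V / 54.45 kΩ = 0.268 mA.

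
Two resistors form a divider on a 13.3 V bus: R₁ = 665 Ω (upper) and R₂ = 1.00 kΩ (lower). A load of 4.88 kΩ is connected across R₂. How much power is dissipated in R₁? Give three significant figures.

Total resistance from the source is R₁ + (R₂‖R_L) = 1495 Ω, so I = 13.3/1495 Ω = 8.897 mA.
P = I²·R₁ = (8.897 mA)² × 665 Ω = 52.6 mW.

P ≈ 52.6 mW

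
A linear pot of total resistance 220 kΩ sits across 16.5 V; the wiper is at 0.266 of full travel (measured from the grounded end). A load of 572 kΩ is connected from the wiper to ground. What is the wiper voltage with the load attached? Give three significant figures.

V ≈ 4.08 V

The wiper splits the pot into (1−α)R = 161.5 kΩ above and αR = 58.52 kΩ below.
Lower section ‖ load = 53.09 kΩ.
V_wiper = 16.5 × 53.09/(161.5 + 53.09) = 4.08 V.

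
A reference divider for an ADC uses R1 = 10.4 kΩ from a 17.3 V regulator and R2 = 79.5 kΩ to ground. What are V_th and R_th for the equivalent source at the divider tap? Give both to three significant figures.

V_th = 15.3 V, R_th = 9.20 kΩ

V_th is the open-circuit tap voltage: 17.3 × 79.5/(10.4 + 79.5) = 15.3 V.
With the supply zeroed, R1 and R2 appear in parallel from the tap: R_th = R1‖R2 = (10.4 × 79.5)/89.90 = 9.20 kΩ.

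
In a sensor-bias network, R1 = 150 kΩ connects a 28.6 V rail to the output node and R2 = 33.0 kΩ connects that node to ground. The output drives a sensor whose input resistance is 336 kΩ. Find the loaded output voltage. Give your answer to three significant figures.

V_out ≈ 4.77 V

The load sits in parallel with R2: R2‖R_L = (33.0 × 336) / (33.0 + 336) = 30.05 kΩ.
V_out = 28.6 × 30.05 / (150 + 30.05) = 28.6 × 30.05/180.0 = 4.77 V.
(Unloaded it would have been 5.16 V.)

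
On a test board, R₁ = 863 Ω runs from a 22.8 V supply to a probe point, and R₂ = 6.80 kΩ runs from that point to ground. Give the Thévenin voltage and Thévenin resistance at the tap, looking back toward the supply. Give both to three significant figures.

V_th = 20.2 V, R_th = 766 Ω

V_th is the open-circuit tap voltage: 22.8 × 6800/(863 + 6800) = 20.2 V.
With the supply zeroed, R₁ and R₂ appear in parallel from the tap: R_th = R₁‖R₂ = (863 × 6800)/7663 = 766 Ω.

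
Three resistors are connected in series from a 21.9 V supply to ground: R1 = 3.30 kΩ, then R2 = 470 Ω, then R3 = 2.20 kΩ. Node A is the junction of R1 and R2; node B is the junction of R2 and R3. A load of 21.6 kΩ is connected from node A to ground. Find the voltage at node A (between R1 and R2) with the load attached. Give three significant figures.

Below node A the series string R2+R3 = 2670 Ω sits in parallel with the 21600 Ω load: 2376 Ω.
V_A = 21.9 × 2376/(3300 + 2376) = 9.17 V.

V ≈ 9.17 V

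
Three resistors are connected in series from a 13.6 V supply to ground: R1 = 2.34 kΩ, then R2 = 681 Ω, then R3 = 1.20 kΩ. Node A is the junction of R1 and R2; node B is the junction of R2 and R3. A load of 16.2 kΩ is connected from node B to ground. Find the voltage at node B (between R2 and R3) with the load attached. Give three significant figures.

At node B, R3 is in parallel with the load: R3‖R_L = 1117 Ω.
Below node A the resistance is R2 + (R3‖R_L) = 1798 Ω, so V_A = 13.6 × 1798/4138 = 5.910 V.
Then V_B = V_A × (R3‖R_L)/(R2 + R3‖R_L) = 5.910 × 1117/1798 = 3.67 V.

V ≈ 3.67 V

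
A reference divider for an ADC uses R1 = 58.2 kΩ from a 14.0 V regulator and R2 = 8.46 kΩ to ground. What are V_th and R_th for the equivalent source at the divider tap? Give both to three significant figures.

V_th = 1.78 V, R_th = 7.39 kΩ

V_th is the open-circuit tap voltage: 14.0 × 8.46/(58.2 + 8.46) = 1.78 V.
With the supply zeroed, R1 and R2 appear in parallel from the tap: R_th = R1‖R2 = (58.2 × 8.46)/66.66 = 7.39 kΩ.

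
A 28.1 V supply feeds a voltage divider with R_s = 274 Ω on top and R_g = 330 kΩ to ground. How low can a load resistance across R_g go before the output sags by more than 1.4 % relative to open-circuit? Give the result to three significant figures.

R_L(min) ≈ 19.3 kΩ

Output resistance R_th = R_s‖R_g = (274 × 330000)/330300 = 273.8 Ω.
The fractional drop is R_th/(R_th + R_L); requiring this ≤ 0.0140 gives R_L ≥ R_th(1/0.0140 − 1) = 273.8 × 70.43 = 19.3 kΩ.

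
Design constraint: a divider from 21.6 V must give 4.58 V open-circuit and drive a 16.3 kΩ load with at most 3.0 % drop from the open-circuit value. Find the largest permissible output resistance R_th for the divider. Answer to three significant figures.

Loading drop = R_th/(R_th + R_L) ≤ 0.0300, so R_th ≤ R_L · ε/(1−ε) = 16.3 kΩ × 0.0300/0.9700 = 504 Ω.
(Any R1, R2 with R2/(R1+R2) = 0.212 and R1‖R2 ≤ 504 Ω will meet the spec.)

R_th ≤ 504 Ω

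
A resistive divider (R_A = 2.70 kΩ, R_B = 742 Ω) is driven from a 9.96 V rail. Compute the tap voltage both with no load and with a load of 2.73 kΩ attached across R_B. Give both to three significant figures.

Unloaded: 2.15 V; loaded: 1.77 V

Open-circuit: V = 9.96 × 742/(2700 + 742) = 2.15 V.
With the load, R_B becomes R_B‖R_L = 583.4 Ω, so V = 9.96 × 583.4/3283 = 1.77 V.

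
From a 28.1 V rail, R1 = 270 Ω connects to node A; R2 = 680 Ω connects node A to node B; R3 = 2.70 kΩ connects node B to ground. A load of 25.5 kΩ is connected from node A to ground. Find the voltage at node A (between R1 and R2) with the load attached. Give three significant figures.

Below node A the series string R2+R3 = 3380 Ω sits in parallel with the 25500 Ω load: 2984 Ω.
V_A = 28.1 × 2984/(270 + 2984) = 25.8 V.

V ≈ 25.8 V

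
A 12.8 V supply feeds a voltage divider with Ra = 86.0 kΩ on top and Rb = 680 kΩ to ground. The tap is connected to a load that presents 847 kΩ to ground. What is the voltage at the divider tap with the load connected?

V_out ≈ 10.4 V

The load sits in parallel with Rb: Rb‖R_L = (680 × 847) / (680 + 847) = 377.2 kΩ.
V_out = 12.8 × 377.2 / (86.0 + 377.2) = 12.8 × 377.2/463.2 = 10.4 V.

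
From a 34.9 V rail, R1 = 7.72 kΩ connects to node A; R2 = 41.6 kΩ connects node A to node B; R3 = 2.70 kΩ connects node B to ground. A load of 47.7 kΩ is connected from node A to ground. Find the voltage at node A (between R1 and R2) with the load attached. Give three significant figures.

V ≈ 26.1 V

Below node A the series string R2+R3 = 44.30 kΩ sits in parallel with the 47.7 kΩ load: 22.97 kΩ.
V_A = 34.9 × 22.97/(7.72 + 22.97) = 26.1 V.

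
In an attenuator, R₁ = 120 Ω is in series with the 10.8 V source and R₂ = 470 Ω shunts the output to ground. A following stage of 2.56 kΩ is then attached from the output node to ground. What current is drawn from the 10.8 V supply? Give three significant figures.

R₂‖R_L = 397.1 Ω, so the source sees R₁ + R₂‖R_L = 517.1 Ω.
I = 10.8 V / 517.1 Ω = 20.9 mA.

I ≈ 20.9 mA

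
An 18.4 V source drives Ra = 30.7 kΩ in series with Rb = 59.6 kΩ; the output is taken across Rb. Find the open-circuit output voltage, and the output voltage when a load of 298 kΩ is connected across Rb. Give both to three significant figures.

Unloaded: 12.1 V; loaded: 11.4 V

Open-circuit: V = 18.4 × 59.6/(30.7 + 59.6) = 12.1 V.
With the load, Rb becomes Rb‖R_L = 49.67 kΩ, so V = 18.4 × 49.67/80.37 = 11.4 V.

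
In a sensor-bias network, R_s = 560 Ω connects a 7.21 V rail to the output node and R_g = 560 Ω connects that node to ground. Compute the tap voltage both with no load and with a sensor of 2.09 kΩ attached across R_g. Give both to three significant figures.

Unloaded: 3.60 V; loaded: 3.18 V

Open-circuit: V = 7.21 × 560/(560 + 560) = 3.60 V.
With the load, R_g becomes R_g‖R_L = 441.7 Ω, so V = 7.21 × 441.7/1002 = 3.18 V.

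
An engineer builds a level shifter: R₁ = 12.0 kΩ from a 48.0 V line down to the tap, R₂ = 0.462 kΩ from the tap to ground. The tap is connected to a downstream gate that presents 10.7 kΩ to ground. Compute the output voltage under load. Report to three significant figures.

The load sits in parallel with R₂: R₂‖R_L = (462 × 10700) / (462 + 10700) = 442.9 Ω.
V_out = 48.0 × 442.9 / (12000 + 442.9) = 48.0 × 442.9/12440 = 1.71 V.

V_out ≈ 1.71 V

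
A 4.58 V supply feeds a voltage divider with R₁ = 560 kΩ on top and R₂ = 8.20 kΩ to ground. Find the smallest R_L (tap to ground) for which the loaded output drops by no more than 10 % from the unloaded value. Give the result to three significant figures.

R_L(min) ≈ 72.7 kΩ

Output resistance R_th = R₁‖R₂ = (560 × 8.20)/568.2 = 8.082 kΩ.
The fractional drop is R_th/(R_th + R_L); requiring this ≤ 0.100 gives R_L ≥ R_th(1/0.100 − 1) = 8.082 × 9.000 = 72.7 kΩ.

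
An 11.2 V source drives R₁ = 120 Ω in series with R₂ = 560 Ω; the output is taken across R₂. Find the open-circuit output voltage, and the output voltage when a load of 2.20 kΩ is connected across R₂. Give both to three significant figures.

Unloaded: 9.22 V; loaded: 8.83 V

Open-circuit: V = 11.2 × 560/(120 + 560) = 9.22 V.
With the load, R₂ becomes R₂‖R_L = 446.4 Ω, so V = 11.2 × 446.4/566.4 = 8.83 V.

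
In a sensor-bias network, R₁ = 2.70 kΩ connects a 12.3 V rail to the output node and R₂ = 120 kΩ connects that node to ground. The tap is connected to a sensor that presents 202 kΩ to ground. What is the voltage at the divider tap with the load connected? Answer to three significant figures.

The load sits in parallel with R₂: R₂‖R_L = (120 × 202) / (120 + 202) = 75.28 kΩ.
V_out = 12.3 × 75.28 / (2.70 + 75.28) = 12.3 × 75.28/77.98 = 11.9 V.
(Unloaded it would have been 12.0 V.)

V_out ≈ 11.9 V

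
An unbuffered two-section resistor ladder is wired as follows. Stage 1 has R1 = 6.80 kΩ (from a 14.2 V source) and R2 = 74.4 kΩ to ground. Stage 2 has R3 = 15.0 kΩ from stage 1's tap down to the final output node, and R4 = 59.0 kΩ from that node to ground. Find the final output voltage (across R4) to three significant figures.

Stage 2 presents R3+R4 = 74.00 kΩ as a load on stage 1's tap.
Stage 1's lower leg becomes R2‖(R3+R4) = 37.10 kΩ, so V_mid = 14.2 × 37.10/43.90 = 12.00 V.
Stage 2 is itself unloaded: V_out = V_mid × R4/(R3+R4) = 12.00 × 59.0/74.00 = 9.57 V.

V_out ≈ 9.57 V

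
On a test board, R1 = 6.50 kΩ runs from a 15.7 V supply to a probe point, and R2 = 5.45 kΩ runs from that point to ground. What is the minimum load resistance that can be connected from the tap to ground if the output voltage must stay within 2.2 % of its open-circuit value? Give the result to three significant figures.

R_L(min) ≈ 132 kΩ

Output resistance R_th = R1‖R2 = (6.50 × 5.45)/11.95 = 2.964 kΩ.
The fractional drop is R_th/(R_th + R_L); requiring this ≤ 0.0220 gives R_L ≥ R_th(1/0.0220 − 1) = 2.964 × 44.45 = 132 kΩ.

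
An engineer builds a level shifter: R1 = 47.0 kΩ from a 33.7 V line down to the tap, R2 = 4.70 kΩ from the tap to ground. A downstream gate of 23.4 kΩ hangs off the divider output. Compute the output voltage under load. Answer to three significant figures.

The load sits in parallel with R2: R2‖R_L = (4.70 × 23.4) / (4.70 + 23.4) = 3.914 kΩ.
V_out = 33.7 × 3.914 / (47.0 + 3.914) = 33.7 × 3.914/50.91 = 2.59 V.

V_out ≈ 2.59 V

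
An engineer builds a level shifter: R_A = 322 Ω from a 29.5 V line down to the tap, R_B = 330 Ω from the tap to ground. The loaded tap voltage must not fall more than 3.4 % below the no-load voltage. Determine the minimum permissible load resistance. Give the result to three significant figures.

R_L(min) ≈ 4.63 kΩ

Output resistance R_th = R_A‖R_B = (322 × 330)/652.0 = 163.0 Ω.
The fractional drop is R_th/(R_th + R_L); requiring this ≤ 0.0340 gives R_L ≥ R_th(1/0.0340 − 1) = 163.0 × 28.41 = 4.63 kΩ.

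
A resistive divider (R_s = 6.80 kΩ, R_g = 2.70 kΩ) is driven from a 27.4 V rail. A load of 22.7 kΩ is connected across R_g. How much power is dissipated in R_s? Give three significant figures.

Total resistance from the source is R_s + (R_g‖R_L) = 9.213 kΩ, so I = 27.4/9.213 kΩ = 2.974 mA.
P = I²·R_s = (2.974 mA)² × 6.80 kΩ = 60.1 mW.

P ≈ 60.1 mW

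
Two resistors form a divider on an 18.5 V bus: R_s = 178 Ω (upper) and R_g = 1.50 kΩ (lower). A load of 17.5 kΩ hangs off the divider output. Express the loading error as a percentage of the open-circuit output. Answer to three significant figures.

0.901 %

The divider's output (Thévenin) resistance is R_s‖R_g = 159.1 Ω.
Fractional drop under load = R_th/(R_th + R_L) = 159.1 / (159.1 + 17500) = 0.009011.
So the output falls by 0.901 %.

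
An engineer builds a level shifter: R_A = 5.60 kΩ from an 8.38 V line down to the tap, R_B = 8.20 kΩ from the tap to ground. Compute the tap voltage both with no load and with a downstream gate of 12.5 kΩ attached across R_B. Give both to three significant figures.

Unloaded: 4.98 V; loaded: 3.93 V

Open-circuit: V = 8.38 × 8.20/(5.60 + 8.20) = 4.98 V.
With the load, R_B becomes R_B‖R_L = 4.952 kΩ, so V = 8.38 × 4.952/10.55 = 3.93 V.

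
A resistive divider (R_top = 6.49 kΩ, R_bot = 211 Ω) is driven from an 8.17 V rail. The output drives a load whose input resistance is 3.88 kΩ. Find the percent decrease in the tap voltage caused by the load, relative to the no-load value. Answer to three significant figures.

5.00 %

The divider's output (Thévenin) resistance is R_top‖R_bot = 204.4 Ω.
Fractional drop under load = R_th/(R_th + R_L) = 204.4 / (204.4 + 3880) = 0.05003.
So the output falls by 5.00 %.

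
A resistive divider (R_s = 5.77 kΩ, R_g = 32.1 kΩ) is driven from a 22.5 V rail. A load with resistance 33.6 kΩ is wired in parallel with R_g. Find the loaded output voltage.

V_out ≈ 16.6 V

The load sits in parallel with R_g: R_g‖R_L = (32.1 × 33.6) / (32.1 + 33.6) = 16.42 kΩ.
V_out = 22.5 × 16.42 / (5.77 + 16.42) = 22.5 × 16.42/22.19 = 16.6 V.
(Unloaded it would have been 19.1 V.)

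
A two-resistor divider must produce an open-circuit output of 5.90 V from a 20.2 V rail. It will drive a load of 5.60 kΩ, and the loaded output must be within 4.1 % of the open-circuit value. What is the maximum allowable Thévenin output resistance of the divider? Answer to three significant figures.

R_th ≤ 239 Ω

Loading drop = R_th/(R_th + R_L) ≤ 0.0410, so R_th ≤ R_L · ε/(1−ε) = 5.60 kΩ × 0.0410/0.9590 = 239 Ω.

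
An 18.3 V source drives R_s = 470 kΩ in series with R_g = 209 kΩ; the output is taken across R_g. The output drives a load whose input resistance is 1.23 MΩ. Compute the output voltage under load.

V_out ≈ 5.04 V

The load sits in parallel with R_g: R_g‖R_L = (209 × 1230) / (209 + 1230) = 178.6 kΩ.
V_out = 18.3 × 178.6 / (470 + 178.6) = 18.3 × 178.6/648.6 = 5.04 V.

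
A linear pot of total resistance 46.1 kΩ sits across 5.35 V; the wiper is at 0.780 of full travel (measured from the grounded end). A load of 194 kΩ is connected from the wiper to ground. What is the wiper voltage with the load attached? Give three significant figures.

The wiper splits the pot into (1−α)R = 10.14 kΩ above and αR = 35.96 kΩ below.
Lower section ‖ load = 30.34 kΩ.
V_wiper = 5.35 × 30.34/(10.14 + 30.34) = 4.01 V.

V ≈ 4.01 V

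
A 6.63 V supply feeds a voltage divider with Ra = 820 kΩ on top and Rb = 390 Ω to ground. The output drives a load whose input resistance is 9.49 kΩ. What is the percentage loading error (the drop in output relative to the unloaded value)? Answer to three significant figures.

3.95 %

The divider's output (Thévenin) resistance is Ra‖Rb = 389.8 Ω.
Fractional drop under load = R_th/(R_th + R_L) = 389.8 / (389.8 + 9490) = 0.03946.
So the output falls by 3.95 %.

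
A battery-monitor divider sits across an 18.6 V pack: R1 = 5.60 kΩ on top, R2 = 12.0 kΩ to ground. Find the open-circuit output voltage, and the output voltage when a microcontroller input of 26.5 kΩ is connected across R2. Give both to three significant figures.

Open-circuit: V = 18.6 × 12.0/(5.60 + 12.0) = 12.7 V.
With the load, R2 becomes R2‖R_L = 8.260 kΩ, so V = 18.6 × 8.260/13.86 = 11.1 V.

Unloaded: 12.7 V; loaded: 11.1 V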